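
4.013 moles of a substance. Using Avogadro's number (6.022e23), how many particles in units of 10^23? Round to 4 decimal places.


N = n * NA, then divide by 1e23 for the requested units.
N / 1e23 = n * 6.022
N / 1e23 = 4.013 * 6.022
N / 1e23 = 24.166286, rounded to 4 dp:

24.1663


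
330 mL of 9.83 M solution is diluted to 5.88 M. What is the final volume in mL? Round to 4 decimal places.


Dilution: M1*V1 = M2*V2, solve for V2.
V2 = M1*V1 / M2
V2 = 9.83 * 330 / 5.88
V2 = 3243.9 / 5.88
V2 = 551.68367347 mL, rounded to 4 dp:

551.6837 mL


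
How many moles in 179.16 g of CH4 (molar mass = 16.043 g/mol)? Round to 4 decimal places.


n = mass / M
n = 179.16 / 16.043
n = 11.16748738 mol, rounded to 4 dp:

11.1675 mol


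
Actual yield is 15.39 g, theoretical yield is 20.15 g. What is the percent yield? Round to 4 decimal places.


% yield = 100 * actual / theoretical
% yield = 100 * 15.39 / 20.15
% yield = 76.37717122 %, rounded to 4 dp:

76.3772 %


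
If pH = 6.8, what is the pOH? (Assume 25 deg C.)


At 25 deg C, pH + pOH = 14.
pOH = 14 - pH = 14 - 6.8
pOH = 7.2:

7.20


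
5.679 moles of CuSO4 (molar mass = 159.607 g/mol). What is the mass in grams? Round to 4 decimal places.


mass = n * M
mass = 5.679 * 159.607
mass = 906.408153 g, rounded to 4 dp:

906.4082 g


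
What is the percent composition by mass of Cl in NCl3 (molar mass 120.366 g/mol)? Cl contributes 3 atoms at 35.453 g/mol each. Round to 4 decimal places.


pct = 100 * (n_elem * M_elem) / M_total
mass_contribution = 3 * 35.453 = 106.359 g/mol
pct = 100 * 106.359 / 120.366
pct = 88.36299287 %, rounded to 4 dp:

88.3630 %


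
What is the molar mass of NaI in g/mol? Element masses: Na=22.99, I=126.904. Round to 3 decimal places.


M = sum(count * atomic_mass) over atoms.
M = 1*22.99 + 1*126.904
M = 22.99 + 126.904
M = 149.894 g/mol, rounded to 3 dp:

149.894 g/mol


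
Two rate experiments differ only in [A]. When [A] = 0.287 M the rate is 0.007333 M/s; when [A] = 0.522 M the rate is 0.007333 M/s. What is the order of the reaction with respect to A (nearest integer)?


Rate is proportional to [A]^n, so rate2/rate1 = ([A]2/[A]1)^n. Take logs to solve for n.
rate2/rate1 = 0.007333 / 0.007333 = 1.0
[A]2/[A]1 = 0.522 / 0.287 = 1.8188
n = ln(1.0) / ln(1.8188) = 0.0
Nearest integer order:

0


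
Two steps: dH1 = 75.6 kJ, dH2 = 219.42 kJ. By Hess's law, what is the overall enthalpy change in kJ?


Hess's law: enthalpy is a state function, so add the step enthalpies.
dH_total = dH1 + dH2 = 75.6 + (219.42)
dH_total = 295.02 kJ:

295.02 kJ


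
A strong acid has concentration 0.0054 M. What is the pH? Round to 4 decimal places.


A strong acid dissociates completely, so [H+] equals the given concentration.
pH = -log10([H+]) = -log10(0.0054)
pH = 2.26760624, rounded to 4 dp:

2.2676


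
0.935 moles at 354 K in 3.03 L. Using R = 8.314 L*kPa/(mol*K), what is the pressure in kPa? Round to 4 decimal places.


PV = nRT, solve for P = nRT / V.
nRT = 0.935 * 8.314 * 354 = 2751.8509
P = 2751.8509 / 3.03
P = 908.20161716 kPa, rounded to 4 dp:

908.2016 kPa


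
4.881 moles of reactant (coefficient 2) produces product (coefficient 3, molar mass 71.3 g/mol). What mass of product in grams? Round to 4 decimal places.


Use the coefficient ratio to convert reactant moles to product moles, then multiply by the product's molar mass.
moles_P = moles_R * (coeff_P / coeff_R) = 4.881 * (3/2) = 7.3215
mass_P = moles_P * M_P = 7.3215 * 71.3
mass_P = 522.02295 g, rounded to 4 dp:

522.0230 g


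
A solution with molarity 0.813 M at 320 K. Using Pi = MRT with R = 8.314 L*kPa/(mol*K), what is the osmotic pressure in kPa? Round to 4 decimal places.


Osmotic pressure (van't Hoff): Pi = M*R*T.
RT = 8.314 * 320 = 2660.48
Pi = 0.813 * 2660.48
Pi = 2162.97024 kPa, rounded to 4 dp:

2162.9702 kPa


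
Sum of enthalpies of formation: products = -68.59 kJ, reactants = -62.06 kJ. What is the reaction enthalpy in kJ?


dH_rxn = sum(dH_f products) - sum(dH_f reactants)
dH_rxn = -68.59 - (-62.06)
dH_rxn = -6.53 kJ:

-6.53 kJ


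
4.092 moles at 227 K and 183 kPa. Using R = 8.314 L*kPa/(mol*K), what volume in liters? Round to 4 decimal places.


PV = nRT, solve for V = nRT / P.
nRT = 4.092 * 8.314 * 227 = 7722.7416
V = 7722.7416 / 183
V = 42.20077377 L, rounded to 4 dp:

42.2008 L


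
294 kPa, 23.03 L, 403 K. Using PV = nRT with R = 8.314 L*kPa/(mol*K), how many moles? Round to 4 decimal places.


PV = nRT, solve for n = PV / (RT).
PV = 294 * 23.03 = 6770.82
RT = 8.314 * 403 = 3350.542
n = 6770.82 / 3350.542
n = 2.02081335 mol, rounded to 4 dp:

2.0208 mol


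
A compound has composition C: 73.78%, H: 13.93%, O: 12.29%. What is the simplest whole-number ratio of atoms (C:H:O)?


Assume 100 g of compound, divide each mass% by atomic mass to get moles, then normalize by the smallest to get a raw atom ratio.
Moles per 100 g: C: 73.78/12.011 = 6.1427, H: 13.93/1.008 = 13.8194, O: 12.29/15.999 = 0.7682
Raw ratio (divide by min = 0.7682): C: 7.997, H: 17.99, O: 1.0
Multiply by 1 to clear fractions: C: 7.997 ~= 8, H: 17.99 ~= 18, O: 1.0 ~= 1
Reduce by GCD to get the simplest whole-number ratio:

8:18:1


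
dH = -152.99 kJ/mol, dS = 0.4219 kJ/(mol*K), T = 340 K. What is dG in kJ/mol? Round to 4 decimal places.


Gibbs: dG = dH - T*dS (consistent units, dS already in kJ/(mol*K)).
T*dS = 340 * 0.4219 = 143.446
dG = -152.99 - (143.446)
dG = -296.436 kJ/mol, rounded to 4 dp:

-296.4360 kJ/mol


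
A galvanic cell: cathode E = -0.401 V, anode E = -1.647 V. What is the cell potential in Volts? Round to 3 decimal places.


Standard cell potential: E_cell = E_cathode - E_anode.
E_cell = -0.401 - (-1.647)
E_cell = 1.246 V, rounded to 3 dp:

1.246 V


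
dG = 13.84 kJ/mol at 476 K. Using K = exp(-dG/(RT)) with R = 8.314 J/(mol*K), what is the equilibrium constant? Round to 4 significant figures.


dG is in kJ/mol; multiply by 1000 to match R in J/(mol*K).
RT = 8.314 * 476 = 3957.464 J/mol
exponent = -dG*1000 / (RT) = -(13.84*1000) / 3957.464 = -3.49718911
K = exp(-3.49718911)
K = 0.030282384, rounded to 4 significant figures:

0.03028


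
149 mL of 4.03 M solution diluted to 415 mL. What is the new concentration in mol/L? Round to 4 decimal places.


Dilution: M1*V1 = M2*V2, solve for M2.
M2 = M1*V1 / V2
M2 = 4.03 * 149 / 415
M2 = 600.47 / 415
M2 = 1.44691566 mol/L, rounded to 4 dp:

1.4469 mol/L


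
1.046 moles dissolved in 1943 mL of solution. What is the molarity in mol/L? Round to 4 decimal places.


Convert volume to liters: V_L = V_mL / 1000.
V_L = 1943 / 1000 = 1.943 L
M = n / V_L = 1.046 / 1.943
M = 0.53834277 mol/L, rounded to 4 dp:

0.5383 mol/L


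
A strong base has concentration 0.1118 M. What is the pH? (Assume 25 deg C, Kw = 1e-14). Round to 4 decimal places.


A strong base dissociates completely, so [OH-] equals the given concentration.
pOH = -log10([OH-]) = -log10(0.1118) = 0.951558
pH = 14 - pOH = 14 - 0.951558
pH = 13.048442, rounded to 4 dp:

13.0484


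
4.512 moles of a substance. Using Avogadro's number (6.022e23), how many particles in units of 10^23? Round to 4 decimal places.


N = n * NA, then divide by 1e23 for the requested units.
N / 1e23 = n * 6.022
N / 1e23 = 4.512 * 6.022
N / 1e23 = 27.171264, rounded to 4 dp:

27.1713


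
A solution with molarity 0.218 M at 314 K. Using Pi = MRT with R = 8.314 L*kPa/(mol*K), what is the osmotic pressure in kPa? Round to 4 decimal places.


Osmotic pressure (van't Hoff): Pi = M*R*T.
RT = 8.314 * 314 = 2610.596
Pi = 0.218 * 2610.596
Pi = 569.109928 kPa, rounded to 4 dp:

569.1099 kPa


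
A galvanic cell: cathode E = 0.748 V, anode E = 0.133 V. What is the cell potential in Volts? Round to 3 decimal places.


Standard cell potential: E_cell = E_cathode - E_anode.
E_cell = 0.748 - (0.133)
E_cell = 0.615 V, rounded to 3 dp:

0.615 V


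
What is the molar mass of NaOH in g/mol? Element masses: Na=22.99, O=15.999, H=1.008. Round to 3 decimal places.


M = sum(count * atomic_mass) over atoms.
M = 1*22.99 + 1*15.999 + 1*1.008
M = 22.99 + 15.999 + 1.008
M = 39.997 g/mol, rounded to 3 dp:

39.997 g/mol


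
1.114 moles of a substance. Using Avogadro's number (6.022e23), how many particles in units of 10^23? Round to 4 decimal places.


N = n * NA, then divide by 1e23 for the requested units.
N / 1e23 = n * 6.022
N / 1e23 = 1.114 * 6.022
N / 1e23 = 6.708508, rounded to 4 dp:

6.7085


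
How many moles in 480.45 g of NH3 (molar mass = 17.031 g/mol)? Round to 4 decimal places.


n = mass / M
n = 480.45 / 17.031
n = 28.21032235 mol, rounded to 4 dp:

28.2103 mol


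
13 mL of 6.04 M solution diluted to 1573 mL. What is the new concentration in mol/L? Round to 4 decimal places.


Dilution: M1*V1 = M2*V2, solve for M2.
M2 = M1*V1 / V2
M2 = 6.04 * 13 / 1573
M2 = 78.52 / 1573
M2 = 0.04991736 mol/L, rounded to 4 dp:

0.0499 mol/L


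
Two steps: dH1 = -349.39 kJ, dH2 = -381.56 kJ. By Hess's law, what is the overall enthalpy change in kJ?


Hess's law: enthalpy is a state function, so add the step enthalpies.
dH_total = dH1 + dH2 = -349.39 + (-381.56)
dH_total = -730.95 kJ:

-730.95 kJ


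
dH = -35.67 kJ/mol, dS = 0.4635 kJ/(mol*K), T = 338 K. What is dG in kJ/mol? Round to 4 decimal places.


Gibbs: dG = dH - T*dS (consistent units, dS already in kJ/(mol*K)).
T*dS = 338 * 0.4635 = 156.663
dG = -35.67 - (156.663)
dG = -192.333 kJ/mol, rounded to 4 dp:

-192.3330 kJ/mol


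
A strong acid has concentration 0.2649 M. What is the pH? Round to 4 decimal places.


A strong acid dissociates completely, so [H+] equals the given concentration.
pH = -log10([H+]) = -log10(0.2649)
pH = 0.57691804, rounded to 4 dp:

0.5769


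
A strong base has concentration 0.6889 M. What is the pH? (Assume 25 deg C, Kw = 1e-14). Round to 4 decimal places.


A strong base dissociates completely, so [OH-] equals the given concentration.
pOH = -log10([OH-]) = -log10(0.6889) = 0.161844
pH = 14 - pOH = 14 - 0.161844
pH = 13.838156, rounded to 4 dp:

13.8382


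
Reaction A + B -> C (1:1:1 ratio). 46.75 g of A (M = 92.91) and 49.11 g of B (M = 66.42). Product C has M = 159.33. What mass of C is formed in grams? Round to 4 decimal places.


Find moles of each reactant; the smaller value is the limiting reagent in a 1:1:1 reaction, so moles_C equals moles of the limiter.
n_A = mass_A / M_A = 46.75 / 92.91 = 0.503175 mol
n_B = mass_B / M_B = 49.11 / 66.42 = 0.739386 mol
Limiting reagent: A (smaller), n_limiting = 0.503175 mol
mass_C = n_limiting * M_C = 0.503175 * 159.33
mass_C = 80.17087275 g, rounded to 4 dp:

80.1709 g


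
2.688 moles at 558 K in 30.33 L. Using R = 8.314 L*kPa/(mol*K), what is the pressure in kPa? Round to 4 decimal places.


PV = nRT, solve for P = nRT / V.
nRT = 2.688 * 8.314 * 558 = 12470.2019
P = 12470.2019 / 30.33
P = 411.15073854 kPa, rounded to 4 dp:

411.1507 kPa


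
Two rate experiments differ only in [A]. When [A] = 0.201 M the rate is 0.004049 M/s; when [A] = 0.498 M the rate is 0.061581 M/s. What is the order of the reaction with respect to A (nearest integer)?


Rate is proportional to [A]^n, so rate2/rate1 = ([A]2/[A]1)^n. Take logs to solve for n.
rate2/rate1 = 0.061581 / 0.004049 = 15.2089
[A]2/[A]1 = 0.498 / 0.201 = 2.4776
n = ln(15.2089) / ln(2.4776) = 3.0
Nearest integer order:

3


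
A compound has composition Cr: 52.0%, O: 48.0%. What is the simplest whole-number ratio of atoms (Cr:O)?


Assume 100 g of compound, divide each mass% by atomic mass to get moles, then normalize by the smallest to get a raw atom ratio.
Moles per 100 g: Cr: 52.0/51.996 = 1.0001, O: 48.0/15.999 = 3.0002
Raw ratio (divide by min = 1.0001): Cr: 1.0, O: 3.0
Multiply by 1 to clear fractions: Cr: 1.0 ~= 1, O: 3.0 ~= 3
Reduce by GCD to get the simplest whole-number ratio:

1:3


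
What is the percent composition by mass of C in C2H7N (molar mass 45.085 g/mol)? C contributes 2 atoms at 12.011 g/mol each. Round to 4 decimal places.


pct = 100 * (n_elem * M_elem) / M_total
mass_contribution = 2 * 12.011 = 24.022 g/mol
pct = 100 * 24.022 / 45.085
pct = 53.28157924 %, rounded to 4 dp:

53.2816 %


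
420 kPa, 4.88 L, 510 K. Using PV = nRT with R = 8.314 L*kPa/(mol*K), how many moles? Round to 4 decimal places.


PV = nRT, solve for n = PV / (RT).
PV = 420 * 4.88 = 2049.6
RT = 8.314 * 510 = 4240.14
n = 2049.6 / 4240.14
n = 0.48338027 mol, rounded to 4 dp:

0.4834 mol


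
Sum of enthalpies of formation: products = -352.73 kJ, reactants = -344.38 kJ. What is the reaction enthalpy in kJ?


dH_rxn = sum(dH_f products) - sum(dH_f reactants)
dH_rxn = -352.73 - (-344.38)
dH_rxn = -8.35 kJ:

-8.35 kJ


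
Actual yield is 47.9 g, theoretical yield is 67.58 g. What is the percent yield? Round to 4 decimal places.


% yield = 100 * actual / theoretical
% yield = 100 * 47.9 / 67.58
% yield = 70.87895827 %, rounded to 4 dp:

70.8790 %


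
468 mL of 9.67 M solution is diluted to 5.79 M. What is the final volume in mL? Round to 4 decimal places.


Dilution: M1*V1 = M2*V2, solve for V2.
V2 = M1*V1 / M2
V2 = 9.67 * 468 / 5.79
V2 = 4525.56 / 5.79
V2 = 781.61658031 mL, rounded to 4 dp:

781.6166 mL


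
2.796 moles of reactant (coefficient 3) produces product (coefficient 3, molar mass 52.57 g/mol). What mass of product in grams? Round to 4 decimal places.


Use the coefficient ratio to convert reactant moles to product moles, then multiply by the product's molar mass.
moles_P = moles_R * (coeff_P / coeff_R) = 2.796 * (3/3) = 2.796
mass_P = moles_P * M_P = 2.796 * 52.57
mass_P = 146.98572 g, rounded to 4 dp:

146.9857 g


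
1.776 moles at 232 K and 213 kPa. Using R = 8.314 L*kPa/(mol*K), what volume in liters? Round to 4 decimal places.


PV = nRT, solve for V = nRT / P.
nRT = 1.776 * 8.314 * 232 = 3425.634
V = 3425.634 / 213
V = 16.08278873 L, rounded to 4 dp:

16.0828 L


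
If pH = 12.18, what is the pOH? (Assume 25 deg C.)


At 25 deg C, pH + pOH = 14.
pOH = 14 - pH = 14 - 12.18
pOH = 1.82:

1.82


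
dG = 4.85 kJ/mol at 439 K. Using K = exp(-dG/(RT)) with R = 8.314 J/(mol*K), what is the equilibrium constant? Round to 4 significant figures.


dG is in kJ/mol; multiply by 1000 to match R in J/(mol*K).
RT = 8.314 * 439 = 3649.846 J/mol
exponent = -dG*1000 / (RT) = -(4.85*1000) / 3649.846 = -1.32882319
K = exp(-1.32882319)
K = 0.26478868, rounded to 4 significant figures:

0.2648


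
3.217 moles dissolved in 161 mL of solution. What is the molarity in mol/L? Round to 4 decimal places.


Convert volume to liters: V_L = V_mL / 1000.
V_L = 161 / 1000 = 0.161 L
M = n / V_L = 3.217 / 0.161
M = 19.98136646 mol/L, rounded to 4 dp:

19.9814 mol/L


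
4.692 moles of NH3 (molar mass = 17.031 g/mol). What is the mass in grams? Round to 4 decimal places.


mass = n * M
mass = 4.692 * 17.031
mass = 79.909452 g, rounded to 4 dp:

79.9095 g


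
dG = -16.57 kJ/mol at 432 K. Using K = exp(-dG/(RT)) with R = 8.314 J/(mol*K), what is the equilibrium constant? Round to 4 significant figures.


dG is in kJ/mol; multiply by 1000 to match R in J/(mol*K).
RT = 8.314 * 432 = 3591.648 J/mol
exponent = -dG*1000 / (RT) = -(-16.57*1000) / 3591.648 = 4.61348105
K = exp(4.61348105)
K = 100.83455, rounded to 4 significant figures:

100.8


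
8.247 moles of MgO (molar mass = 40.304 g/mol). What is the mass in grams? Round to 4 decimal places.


mass = n * M
mass = 8.247 * 40.304
mass = 332.387088 g, rounded to 4 dp:

332.3871 g


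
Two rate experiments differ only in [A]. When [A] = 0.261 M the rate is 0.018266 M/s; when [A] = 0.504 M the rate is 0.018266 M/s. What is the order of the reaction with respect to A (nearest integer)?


Rate is proportional to [A]^n, so rate2/rate1 = ([A]2/[A]1)^n. Take logs to solve for n.
rate2/rate1 = 0.018266 / 0.018266 = 1.0
[A]2/[A]1 = 0.504 / 0.261 = 1.931
n = ln(1.0) / ln(1.931) = 0.0
Nearest integer order:

0


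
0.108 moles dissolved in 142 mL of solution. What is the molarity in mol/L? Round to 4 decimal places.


Convert volume to liters: V_L = V_mL / 1000.
V_L = 142 / 1000 = 0.142 L
M = n / V_L = 0.108 / 0.142
M = 0.76056338 mol/L, rounded to 4 dp:

0.7606 mol/L


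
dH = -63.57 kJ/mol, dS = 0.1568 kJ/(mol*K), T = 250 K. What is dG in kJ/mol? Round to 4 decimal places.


Gibbs: dG = dH - T*dS (consistent units, dS already in kJ/(mol*K)).
T*dS = 250 * 0.1568 = 39.2
dG = -63.57 - (39.2)
dG = -102.77 kJ/mol, rounded to 4 dp:

-102.7700 kJ/mol


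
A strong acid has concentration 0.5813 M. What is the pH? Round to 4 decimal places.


A strong acid dissociates completely, so [H+] equals the given concentration.
pH = -log10([H+]) = -log10(0.5813)
pH = 0.23559968, rounded to 4 dp:

0.2356


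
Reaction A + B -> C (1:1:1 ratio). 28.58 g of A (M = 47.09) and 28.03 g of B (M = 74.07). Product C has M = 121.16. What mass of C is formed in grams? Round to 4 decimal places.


Find moles of each reactant; the smaller value is the limiting reagent in a 1:1:1 reaction, so moles_C equals moles of the limiter.
n_A = mass_A / M_A = 28.58 / 47.09 = 0.606923 mol
n_B = mass_B / M_B = 28.03 / 74.07 = 0.378426 mol
Limiting reagent: B (smaller), n_limiting = 0.378426 mol
mass_C = n_limiting * M_C = 0.378426 * 121.16
mass_C = 45.85009416 g, rounded to 4 dp:

45.8501 g


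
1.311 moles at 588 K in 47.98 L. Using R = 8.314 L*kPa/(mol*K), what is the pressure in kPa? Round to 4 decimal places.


PV = nRT, solve for P = nRT / V.
nRT = 1.311 * 8.314 * 588 = 6408.9966
P = 6408.9966 / 47.98
P = 133.57641934 kPa, rounded to 4 dp:

133.5764 kPa


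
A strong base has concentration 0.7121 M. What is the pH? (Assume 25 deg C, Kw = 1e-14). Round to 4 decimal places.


A strong base dissociates completely, so [OH-] equals the given concentration.
pOH = -log10([OH-]) = -log10(0.7121) = 0.147459
pH = 14 - pOH = 14 - 0.147459
pH = 13.852541, rounded to 4 dp:

13.8525


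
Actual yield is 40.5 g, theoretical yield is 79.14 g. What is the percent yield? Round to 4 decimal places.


% yield = 100 * actual / theoretical
% yield = 100 * 40.5 / 79.14
% yield = 51.17513268 %, rounded to 4 dp:

51.1751 %


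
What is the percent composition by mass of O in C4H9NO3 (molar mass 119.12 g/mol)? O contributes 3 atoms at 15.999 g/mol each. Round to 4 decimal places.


pct = 100 * (n_elem * M_elem) / M_total
mass_contribution = 3 * 15.999 = 47.997 g/mol
pct = 100 * 47.997 / 119.12
pct = 40.29298187 %, rounded to 4 dp:

40.2930 %


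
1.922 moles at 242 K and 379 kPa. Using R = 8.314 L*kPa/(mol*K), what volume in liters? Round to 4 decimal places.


PV = nRT, solve for V = nRT / P.
nRT = 1.922 * 8.314 * 242 = 3867.0409
V = 3867.0409 / 379
V = 10.20327414 L, rounded to 4 dp:

10.2033 L


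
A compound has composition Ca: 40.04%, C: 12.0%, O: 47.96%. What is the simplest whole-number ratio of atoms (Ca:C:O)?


Assume 100 g of compound, divide each mass% by atomic mass to get moles, then normalize by the smallest to get a raw atom ratio.
Moles per 100 g: Ca: 40.04/40.078 = 0.9991, C: 12.0/12.011 = 0.9991, O: 47.96/15.999 = 2.9977
Raw ratio (divide by min = 0.9991): Ca: 1.0, C: 1.0, O: 3.001
Multiply by 1 to clear fractions: Ca: 1.0 ~= 1, C: 1.0 ~= 1, O: 3.001 ~= 3
Reduce by GCD to get the simplest whole-number ratio:

1:1:3


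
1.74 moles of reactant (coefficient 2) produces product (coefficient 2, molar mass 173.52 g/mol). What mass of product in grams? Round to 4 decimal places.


Use the coefficient ratio to convert reactant moles to product moles, then multiply by the product's molar mass.
moles_P = moles_R * (coeff_P / coeff_R) = 1.74 * (2/2) = 1.74
mass_P = moles_P * M_P = 1.74 * 173.52
mass_P = 301.9248 g, rounded to 4 dp:

301.9248 g


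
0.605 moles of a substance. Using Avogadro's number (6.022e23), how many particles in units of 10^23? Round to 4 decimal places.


N = n * NA, then divide by 1e23 for the requested units.
N / 1e23 = n * 6.022
N / 1e23 = 0.605 * 6.022
N / 1e23 = 3.64331, rounded to 4 dp:

3.6433


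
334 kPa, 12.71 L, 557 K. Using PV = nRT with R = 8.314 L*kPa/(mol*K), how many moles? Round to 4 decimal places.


PV = nRT, solve for n = PV / (RT).
PV = 334 * 12.71 = 4245.14
RT = 8.314 * 557 = 4630.898
n = 4245.14 / 4630.898
n = 0.91669909 mol, rounded to 4 dp:

0.9167 mol


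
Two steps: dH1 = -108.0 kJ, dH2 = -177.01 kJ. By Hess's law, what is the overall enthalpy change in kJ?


Hess's law: enthalpy is a state function, so add the step enthalpies.
dH_total = dH1 + dH2 = -108.0 + (-177.01)
dH_total = -285.01 kJ:

-285.01 kJ


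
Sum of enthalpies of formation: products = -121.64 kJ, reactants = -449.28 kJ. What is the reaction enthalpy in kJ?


dH_rxn = sum(dH_f products) - sum(dH_f reactants)
dH_rxn = -121.64 - (-449.28)
dH_rxn = 327.64 kJ:

327.64 kJ


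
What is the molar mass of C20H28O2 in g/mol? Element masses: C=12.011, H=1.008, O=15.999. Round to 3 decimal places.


M = sum(count * atomic_mass) over atoms.
M = 20*12.011 + 28*1.008 + 2*15.999
M = 240.22 + 28.224 + 31.998
M = 300.442 g/mol, rounded to 3 dp:

300.442 g/mol


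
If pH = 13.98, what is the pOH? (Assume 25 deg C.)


At 25 deg C, pH + pOH = 14.
pOH = 14 - pH = 14 - 13.98
pOH = 0.02:

0.02


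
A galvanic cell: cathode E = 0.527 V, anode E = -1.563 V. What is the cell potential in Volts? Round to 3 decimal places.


Standard cell potential: E_cell = E_cathode - E_anode.
E_cell = 0.527 - (-1.563)
E_cell = 2.09 V, rounded to 3 dp:

2.090 V


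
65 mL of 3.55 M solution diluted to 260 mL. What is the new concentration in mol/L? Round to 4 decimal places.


Dilution: M1*V1 = M2*V2, solve for M2.
M2 = M1*V1 / V2
M2 = 3.55 * 65 / 260
M2 = 230.75 / 260
M2 = 0.8875 mol/L, rounded to 4 dp:

0.8875 mol/L


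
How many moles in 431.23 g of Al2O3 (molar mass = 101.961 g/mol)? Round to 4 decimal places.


n = mass / M
n = 431.23 / 101.961
n = 4.22936221 mol, rounded to 4 dp:

4.2294 mol


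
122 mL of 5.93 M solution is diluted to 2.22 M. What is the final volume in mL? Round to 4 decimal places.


Dilution: M1*V1 = M2*V2, solve for V2.
V2 = M1*V1 / M2
V2 = 5.93 * 122 / 2.22
V2 = 723.46 / 2.22
V2 = 325.88288288 mL, rounded to 4 dp:

325.8829 mL


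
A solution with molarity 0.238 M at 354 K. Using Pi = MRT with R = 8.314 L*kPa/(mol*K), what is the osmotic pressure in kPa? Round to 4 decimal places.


Osmotic pressure (van't Hoff): Pi = M*R*T.
RT = 8.314 * 354 = 2943.156
Pi = 0.238 * 2943.156
Pi = 700.471128 kPa, rounded to 4 dp:

700.4711 kPa


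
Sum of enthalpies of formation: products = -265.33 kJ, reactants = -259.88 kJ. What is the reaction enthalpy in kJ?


dH_rxn = sum(dH_f products) - sum(dH_f reactants)
dH_rxn = -265.33 - (-259.88)
dH_rxn = -5.45 kJ:

-5.45 kJ


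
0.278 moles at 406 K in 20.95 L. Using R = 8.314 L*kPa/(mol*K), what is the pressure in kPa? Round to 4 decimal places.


PV = nRT, solve for P = nRT / V.
nRT = 0.278 * 8.314 * 406 = 938.3846
P = 938.3846 / 20.95
P = 44.79162768 kPa, rounded to 4 dp:

44.7916 kPa


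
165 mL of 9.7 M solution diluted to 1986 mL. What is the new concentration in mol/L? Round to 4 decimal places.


Dilution: M1*V1 = M2*V2, solve for M2.
M2 = M1*V1 / V2
M2 = 9.7 * 165 / 1986
M2 = 1600.5 / 1986
M2 = 0.80589124 mol/L, rounded to 4 dp:

0.8059 mol/L


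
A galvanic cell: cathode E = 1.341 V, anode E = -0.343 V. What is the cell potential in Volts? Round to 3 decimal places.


Standard cell potential: E_cell = E_cathode - E_anode.
E_cell = 1.341 - (-0.343)
E_cell = 1.684 V, rounded to 3 dp:

1.684 V


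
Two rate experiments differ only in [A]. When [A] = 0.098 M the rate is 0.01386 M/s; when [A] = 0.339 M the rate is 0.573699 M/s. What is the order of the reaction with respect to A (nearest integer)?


Rate is proportional to [A]^n, so rate2/rate1 = ([A]2/[A]1)^n. Take logs to solve for n.
rate2/rate1 = 0.573699 / 0.01386 = 41.3924
[A]2/[A]1 = 0.339 / 0.098 = 3.4592
n = ln(41.3924) / ln(3.4592) = 3.0
Nearest integer order:

3


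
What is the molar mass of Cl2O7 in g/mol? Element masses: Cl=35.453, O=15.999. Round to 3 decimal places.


M = sum(count * atomic_mass) over atoms.
M = 2*35.453 + 7*15.999
M = 70.906 + 111.993
M = 182.899 g/mol, rounded to 3 dp:

182.899 g/mol


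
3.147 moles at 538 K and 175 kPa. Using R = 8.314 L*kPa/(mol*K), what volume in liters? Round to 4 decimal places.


PV = nRT, solve for V = nRT / P.
nRT = 3.147 * 8.314 * 538 = 14076.317
V = 14076.317 / 175
V = 80.43609714 L, rounded to 4 dp:

80.4361 L


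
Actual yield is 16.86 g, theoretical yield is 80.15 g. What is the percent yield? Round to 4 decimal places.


% yield = 100 * actual / theoretical
% yield = 100 * 16.86 / 80.15
% yield = 21.03555833 %, rounded to 4 dp:

21.0356 %


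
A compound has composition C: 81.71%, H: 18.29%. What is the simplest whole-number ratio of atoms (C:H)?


Assume 100 g of compound, divide each mass% by atomic mass to get moles, then normalize by the smallest to get a raw atom ratio.
Moles per 100 g: C: 81.71/12.011 = 6.8029, H: 18.29/1.008 = 18.1448
Raw ratio (divide by min = 6.8029): C: 1.0, H: 2.667
Multiply by 3 to clear fractions: C: 3.0 ~= 3, H: 8.002 ~= 8
Reduce by GCD to get the simplest whole-number ratio:

3:8


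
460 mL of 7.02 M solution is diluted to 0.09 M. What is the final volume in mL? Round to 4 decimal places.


Dilution: M1*V1 = M2*V2, solve for V2.
V2 = M1*V1 / M2
V2 = 7.02 * 460 / 0.09
V2 = 3229.2 / 0.09
V2 = 35880.0 mL, rounded to 4 dp:

35880.0000 mL


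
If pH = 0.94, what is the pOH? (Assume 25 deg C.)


At 25 deg C, pH + pOH = 14.
pOH = 14 - pH = 14 - 0.94
pOH = 13.06:

13.06


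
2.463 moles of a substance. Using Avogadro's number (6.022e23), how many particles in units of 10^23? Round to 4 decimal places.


N = n * NA, then divide by 1e23 for the requested units.
N / 1e23 = n * 6.022
N / 1e23 = 2.463 * 6.022
N / 1e23 = 14.832186, rounded to 4 dp:

14.8322


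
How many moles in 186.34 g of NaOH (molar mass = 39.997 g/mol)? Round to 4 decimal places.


n = mass / M
n = 186.34 / 39.997
n = 4.65884941 mol, rounded to 4 dp:

4.6588 mol


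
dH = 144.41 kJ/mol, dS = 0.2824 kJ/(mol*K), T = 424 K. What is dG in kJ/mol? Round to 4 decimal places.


Gibbs: dG = dH - T*dS (consistent units, dS already in kJ/(mol*K)).
T*dS = 424 * 0.2824 = 119.7376
dG = 144.41 - (119.7376)
dG = 24.6724 kJ/mol, rounded to 4 dp:

24.6724 kJ/mol


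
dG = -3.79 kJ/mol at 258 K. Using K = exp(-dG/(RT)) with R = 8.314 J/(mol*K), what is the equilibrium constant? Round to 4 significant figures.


dG is in kJ/mol; multiply by 1000 to match R in J/(mol*K).
RT = 8.314 * 258 = 2145.012 J/mol
exponent = -dG*1000 / (RT) = -(-3.79*1000) / 2145.012 = 1.76688988
K = exp(1.76688988)
K = 5.8526227, rounded to 4 significant figures:

5.853


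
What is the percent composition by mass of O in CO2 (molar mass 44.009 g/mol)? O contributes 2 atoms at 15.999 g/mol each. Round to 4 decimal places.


pct = 100 * (n_elem * M_elem) / M_total
mass_contribution = 2 * 15.999 = 31.998 g/mol
pct = 100 * 31.998 / 44.009
pct = 72.70785521 %, rounded to 4 dp:

72.7079 %


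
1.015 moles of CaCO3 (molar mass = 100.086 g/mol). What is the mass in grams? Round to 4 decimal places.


mass = n * M
mass = 1.015 * 100.086
mass = 101.58729 g, rounded to 4 dp:

101.5873 g


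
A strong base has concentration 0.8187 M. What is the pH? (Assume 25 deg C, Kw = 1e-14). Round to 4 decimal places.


A strong base dissociates completely, so [OH-] equals the given concentration.
pOH = -log10([OH-]) = -log10(0.8187) = 0.086875
pH = 14 - pOH = 14 - 0.086875
pH = 13.913125, rounded to 4 dp:

13.9131


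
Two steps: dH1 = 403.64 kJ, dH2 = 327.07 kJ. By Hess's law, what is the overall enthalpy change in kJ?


Hess's law: enthalpy is a state function, so add the step enthalpies.
dH_total = dH1 + dH2 = 403.64 + (327.07)
dH_total = 730.71 kJ:

730.71 kJ


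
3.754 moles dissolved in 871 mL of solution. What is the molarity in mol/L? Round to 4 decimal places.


Convert volume to liters: V_L = V_mL / 1000.
V_L = 871 / 1000 = 0.871 L
M = n / V_L = 3.754 / 0.871
M = 4.30998852 mol/L, rounded to 4 dp:

4.3100 mol/L


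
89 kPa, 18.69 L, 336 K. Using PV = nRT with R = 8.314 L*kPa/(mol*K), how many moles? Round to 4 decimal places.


PV = nRT, solve for n = PV / (RT).
PV = 89 * 18.69 = 1663.41
RT = 8.314 * 336 = 2793.504
n = 1663.41 / 2793.504
n = 0.59545646 mol, rounded to 4 dp:

0.5955 mol


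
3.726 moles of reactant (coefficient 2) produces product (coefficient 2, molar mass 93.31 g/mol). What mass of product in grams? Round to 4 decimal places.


Use the coefficient ratio to convert reactant moles to product moles, then multiply by the product's molar mass.
moles_P = moles_R * (coeff_P / coeff_R) = 3.726 * (2/2) = 3.726
mass_P = moles_P * M_P = 3.726 * 93.31
mass_P = 347.67306 g, rounded to 4 dp:

347.6731 g


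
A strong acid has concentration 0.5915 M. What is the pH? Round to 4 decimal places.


A strong acid dissociates completely, so [H+] equals the given concentration.
pH = -log10([H+]) = -log10(0.5915)
pH = 0.22804525, rounded to 4 dp:

0.2280


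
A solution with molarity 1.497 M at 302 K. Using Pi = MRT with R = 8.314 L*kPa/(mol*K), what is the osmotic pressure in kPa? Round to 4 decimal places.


Osmotic pressure (van't Hoff): Pi = M*R*T.
RT = 8.314 * 302 = 2510.828
Pi = 1.497 * 2510.828
Pi = 3758.709516 kPa, rounded to 4 dp:

3758.7095 kPa


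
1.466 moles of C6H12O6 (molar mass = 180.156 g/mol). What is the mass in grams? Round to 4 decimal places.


mass = n * M
mass = 1.466 * 180.156
mass = 264.108696 g, rounded to 4 dp:

264.1087 g


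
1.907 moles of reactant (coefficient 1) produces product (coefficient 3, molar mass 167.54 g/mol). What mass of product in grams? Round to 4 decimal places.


Use the coefficient ratio to convert reactant moles to product moles, then multiply by the product's molar mass.
moles_P = moles_R * (coeff_P / coeff_R) = 1.907 * (3/1) = 5.721
mass_P = moles_P * M_P = 5.721 * 167.54
mass_P = 958.49634 g, rounded to 4 dp:

958.4963 g


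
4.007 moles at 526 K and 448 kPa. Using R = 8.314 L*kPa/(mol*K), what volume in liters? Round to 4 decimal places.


PV = nRT, solve for V = nRT / P.
nRT = 4.007 * 8.314 * 526 = 17523.2681
V = 17523.2681 / 448
V = 39.11443772 L, rounded to 4 dp:

39.1144 L


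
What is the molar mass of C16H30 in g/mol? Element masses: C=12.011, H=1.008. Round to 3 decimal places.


M = sum(count * atomic_mass) over atoms.
M = 16*12.011 + 30*1.008
M = 192.176 + 30.24
M = 222.416 g/mol, rounded to 3 dp:

222.416 g/mol


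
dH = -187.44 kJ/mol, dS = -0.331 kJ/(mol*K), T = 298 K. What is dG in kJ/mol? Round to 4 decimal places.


Gibbs: dG = dH - T*dS (consistent units, dS already in kJ/(mol*K)).
T*dS = 298 * -0.331 = -98.638
dG = -187.44 - (-98.638)
dG = -88.802 kJ/mol, rounded to 4 dp:

-88.8020 kJ/mol


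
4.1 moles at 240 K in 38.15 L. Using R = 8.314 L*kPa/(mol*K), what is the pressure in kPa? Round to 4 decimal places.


PV = nRT, solve for P = nRT / V.
nRT = 4.1 * 8.314 * 240 = 8180.976
P = 8180.976 / 38.15
P = 214.44235911 kPa, rounded to 4 dp:

214.4424 kPa


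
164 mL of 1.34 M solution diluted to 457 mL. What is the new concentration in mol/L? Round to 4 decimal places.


Dilution: M1*V1 = M2*V2, solve for M2.
M2 = M1*V1 / V2
M2 = 1.34 * 164 / 457
M2 = 219.76 / 457
M2 = 0.48087527 mol/L, rounded to 4 dp:

0.4809 mol/L


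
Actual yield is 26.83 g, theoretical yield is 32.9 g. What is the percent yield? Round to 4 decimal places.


% yield = 100 * actual / theoretical
% yield = 100 * 26.83 / 32.9
% yield = 81.55015198 %, rounded to 4 dp:

81.5502 %


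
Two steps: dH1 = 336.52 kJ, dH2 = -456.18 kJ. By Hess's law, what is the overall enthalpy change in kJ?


Hess's law: enthalpy is a state function, so add the step enthalpies.
dH_total = dH1 + dH2 = 336.52 + (-456.18)
dH_total = -119.66 kJ:

-119.66 kJ


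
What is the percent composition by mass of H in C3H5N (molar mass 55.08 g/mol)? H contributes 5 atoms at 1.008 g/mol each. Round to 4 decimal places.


pct = 100 * (n_elem * M_elem) / M_total
mass_contribution = 5 * 1.008 = 5.04 g/mol
pct = 100 * 5.04 / 55.08
pct = 9.1503268 %, rounded to 4 dp:

9.1503 %


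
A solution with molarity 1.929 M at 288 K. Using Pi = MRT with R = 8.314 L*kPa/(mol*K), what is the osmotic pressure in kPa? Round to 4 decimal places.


Osmotic pressure (van't Hoff): Pi = M*R*T.
RT = 8.314 * 288 = 2394.432
Pi = 1.929 * 2394.432
Pi = 4618.859328 kPa, rounded to 4 dp:

4618.8593 kPa


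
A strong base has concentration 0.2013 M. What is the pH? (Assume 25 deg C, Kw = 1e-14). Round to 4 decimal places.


A strong base dissociates completely, so [OH-] equals the given concentration.
pOH = -log10([OH-]) = -log10(0.2013) = 0.696156
pH = 14 - pOH = 14 - 0.696156
pH = 13.303844, rounded to 4 dp:

13.3038


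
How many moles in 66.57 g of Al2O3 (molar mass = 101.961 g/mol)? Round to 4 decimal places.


n = mass / M
n = 66.57 / 101.961
n = 0.6528967 mol, rounded to 4 dp:

0.6529 mol


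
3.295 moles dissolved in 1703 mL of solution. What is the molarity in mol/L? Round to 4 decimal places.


Convert volume to liters: V_L = V_mL / 1000.
V_L = 1703 / 1000 = 1.703 L
M = n / V_L = 3.295 / 1.703
M = 1.9348209 mol/L, rounded to 4 dp:

1.9348 mol/L


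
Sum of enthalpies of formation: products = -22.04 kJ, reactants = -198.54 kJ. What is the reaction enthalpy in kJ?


dH_rxn = sum(dH_f products) - sum(dH_f reactants)
dH_rxn = -22.04 - (-198.54)
dH_rxn = 176.5 kJ:

176.50 kJ


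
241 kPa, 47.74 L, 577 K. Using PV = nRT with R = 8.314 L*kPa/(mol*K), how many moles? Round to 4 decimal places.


PV = nRT, solve for n = PV / (RT).
PV = 241 * 47.74 = 11505.34
RT = 8.314 * 577 = 4797.178
n = 11505.34 / 4797.178
n = 2.39835587 mol, rounded to 4 dp:

2.3984 mol


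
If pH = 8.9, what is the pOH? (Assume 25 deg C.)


At 25 deg C, pH + pOH = 14.
pOH = 14 - pH = 14 - 8.9
pOH = 5.1:

5.10


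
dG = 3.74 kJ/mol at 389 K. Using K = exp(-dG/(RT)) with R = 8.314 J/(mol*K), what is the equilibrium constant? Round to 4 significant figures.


dG is in kJ/mol; multiply by 1000 to match R in J/(mol*K).
RT = 8.314 * 389 = 3234.146 J/mol
exponent = -dG*1000 / (RT) = -(3.74*1000) / 3234.146 = -1.15641038
K = exp(-1.15641038)
K = 0.3146135, rounded to 4 significant figures:

0.3146


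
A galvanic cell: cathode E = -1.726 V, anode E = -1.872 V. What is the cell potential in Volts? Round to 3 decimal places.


Standard cell potential: E_cell = E_cathode - E_anode.
E_cell = -1.726 - (-1.872)
E_cell = 0.146 V, rounded to 3 dp:

0.146 V


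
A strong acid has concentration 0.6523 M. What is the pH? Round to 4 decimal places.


A strong acid dissociates completely, so [H+] equals the given concentration.
pH = -log10([H+]) = -log10(0.6523)
pH = 0.18555262, rounded to 4 dp:

0.1856


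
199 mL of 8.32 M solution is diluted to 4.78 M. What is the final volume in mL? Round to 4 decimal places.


Dilution: M1*V1 = M2*V2, solve for V2.
V2 = M1*V1 / M2
V2 = 8.32 * 199 / 4.78
V2 = 1655.68 / 4.78
V2 = 346.37656904 mL, rounded to 4 dp:

346.3766 mL


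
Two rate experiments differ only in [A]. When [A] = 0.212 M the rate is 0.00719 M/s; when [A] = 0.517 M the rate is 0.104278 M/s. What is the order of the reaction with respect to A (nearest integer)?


Rate is proportional to [A]^n, so rate2/rate1 = ([A]2/[A]1)^n. Take logs to solve for n.
rate2/rate1 = 0.104278 / 0.00719 = 14.5032
[A]2/[A]1 = 0.517 / 0.212 = 2.4387
n = ln(14.5032) / ln(2.4387) = 3.0
Nearest integer order:

3


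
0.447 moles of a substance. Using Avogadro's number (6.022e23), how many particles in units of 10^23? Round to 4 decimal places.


N = n * NA, then divide by 1e23 for the requested units.
N / 1e23 = n * 6.022
N / 1e23 = 0.447 * 6.022
N / 1e23 = 2.691834, rounded to 4 dp:

2.6918


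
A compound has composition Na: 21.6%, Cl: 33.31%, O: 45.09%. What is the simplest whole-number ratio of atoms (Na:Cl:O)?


Assume 100 g of compound, divide each mass% by atomic mass to get moles, then normalize by the smallest to get a raw atom ratio.
Moles per 100 g: Na: 21.6/22.99 = 0.9395, Cl: 33.31/35.453 = 0.9396, O: 45.09/15.999 = 2.8183
Raw ratio (divide by min = 0.9395): Na: 1.0, Cl: 1.0, O: 3.0
Multiply by 1 to clear fractions: Na: 1.0 ~= 1, Cl: 1.0 ~= 1, O: 3.0 ~= 3
Reduce by GCD to get the simplest whole-number ratio:

1:1:3


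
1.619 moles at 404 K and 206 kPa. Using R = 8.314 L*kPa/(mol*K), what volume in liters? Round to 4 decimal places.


PV = nRT, solve for V = nRT / P.
nRT = 1.619 * 8.314 * 404 = 5437.9879
V = 5437.9879 / 206
V = 26.39799951 L, rounded to 4 dp:

26.3980 L


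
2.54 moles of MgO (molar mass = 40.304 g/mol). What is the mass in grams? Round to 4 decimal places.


mass = n * M
mass = 2.54 * 40.304
mass = 102.37216 g, rounded to 4 dp:

102.3722 g


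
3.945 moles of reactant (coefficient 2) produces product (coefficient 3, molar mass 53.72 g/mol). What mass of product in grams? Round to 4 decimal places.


Use the coefficient ratio to convert reactant moles to product moles, then multiply by the product's molar mass.
moles_P = moles_R * (coeff_P / coeff_R) = 3.945 * (3/2) = 5.9175
mass_P = moles_P * M_P = 5.9175 * 53.72
mass_P = 317.8881 g, rounded to 4 dp:

317.8881 g


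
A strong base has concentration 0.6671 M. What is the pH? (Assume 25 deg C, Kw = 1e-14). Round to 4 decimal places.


A strong base dissociates completely, so [OH-] equals the given concentration.
pOH = -log10([OH-]) = -log10(0.6671) = 0.175809
pH = 14 - pOH = 14 - 0.175809
pH = 13.824191, rounded to 4 dp:

13.8242


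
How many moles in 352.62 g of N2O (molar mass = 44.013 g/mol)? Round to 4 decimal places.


n = mass / M
n = 352.62 / 44.013
n = 8.01172381 mol, rounded to 4 dp:

8.0117 mol


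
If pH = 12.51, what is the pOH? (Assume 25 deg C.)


At 25 deg C, pH + pOH = 14.
pOH = 14 - pH = 14 - 12.51
pOH = 1.49:

1.49


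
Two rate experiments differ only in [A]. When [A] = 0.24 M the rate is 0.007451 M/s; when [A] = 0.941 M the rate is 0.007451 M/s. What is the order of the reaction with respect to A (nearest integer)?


Rate is proportional to [A]^n, so rate2/rate1 = ([A]2/[A]1)^n. Take logs to solve for n.
rate2/rate1 = 0.007451 / 0.007451 = 1.0
[A]2/[A]1 = 0.941 / 0.24 = 3.9208
n = ln(1.0) / ln(3.9208) = 0.0
Nearest integer order:

0


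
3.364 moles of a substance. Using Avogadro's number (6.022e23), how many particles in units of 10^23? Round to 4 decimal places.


N = n * NA, then divide by 1e23 for the requested units.
N / 1e23 = n * 6.022
N / 1e23 = 3.364 * 6.022
N / 1e23 = 20.258008, rounded to 4 dp:

20.2580


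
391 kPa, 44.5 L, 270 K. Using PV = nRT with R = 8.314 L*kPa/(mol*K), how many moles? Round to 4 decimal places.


PV = nRT, solve for n = PV / (RT).
PV = 391 * 44.5 = 17399.5
RT = 8.314 * 270 = 2244.78
n = 17399.5 / 2244.78
n = 7.75109365 mol, rounded to 4 dp:

7.7511 mol


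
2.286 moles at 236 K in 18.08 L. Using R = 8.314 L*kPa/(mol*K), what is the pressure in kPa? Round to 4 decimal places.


PV = nRT, solve for P = nRT / V.
nRT = 2.286 * 8.314 * 236 = 4485.3697
P = 4485.3697 / 18.08
P = 248.0846073 kPa, rounded to 4 dp:

248.0846 kPa


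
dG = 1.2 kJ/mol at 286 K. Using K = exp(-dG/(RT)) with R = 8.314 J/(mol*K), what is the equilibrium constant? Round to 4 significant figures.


dG is in kJ/mol; multiply by 1000 to match R in J/(mol*K).
RT = 8.314 * 286 = 2377.804 J/mol
exponent = -dG*1000 / (RT) = -(1.2*1000) / 2377.804 = -0.50466733
K = exp(-0.50466733)
K = 0.60370638, rounded to 4 significant figures:

0.6037


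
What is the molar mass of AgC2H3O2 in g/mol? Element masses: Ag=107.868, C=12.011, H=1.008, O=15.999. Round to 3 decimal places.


M = sum(count * atomic_mass) over atoms.
M = 1*107.868 + 2*12.011 + 3*1.008 + 2*15.999
M = 107.868 + 24.022 + 3.024 + 31.998
M = 166.912 g/mol, rounded to 3 dp:

166.912 g/mol
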